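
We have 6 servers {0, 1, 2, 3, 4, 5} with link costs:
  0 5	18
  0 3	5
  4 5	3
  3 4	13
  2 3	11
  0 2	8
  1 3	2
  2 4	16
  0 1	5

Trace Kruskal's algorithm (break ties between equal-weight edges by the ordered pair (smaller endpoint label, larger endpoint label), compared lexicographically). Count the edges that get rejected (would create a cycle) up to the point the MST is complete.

Kruskal: consider edges lightest-first.
1 3 (2): add — endpoints in different components.
4 5 (3): add — endpoints in different components.
0 1 (5): add — endpoints in different components.
0 3 (5): skip — 0 and 3 already connected.
0 2 (8): add — endpoints in different components.
2 3 (11): skip — 2 and 3 already connected.
3 4 (13): add — endpoints in different components.
Edges rejected before the tree was complete: 2.

2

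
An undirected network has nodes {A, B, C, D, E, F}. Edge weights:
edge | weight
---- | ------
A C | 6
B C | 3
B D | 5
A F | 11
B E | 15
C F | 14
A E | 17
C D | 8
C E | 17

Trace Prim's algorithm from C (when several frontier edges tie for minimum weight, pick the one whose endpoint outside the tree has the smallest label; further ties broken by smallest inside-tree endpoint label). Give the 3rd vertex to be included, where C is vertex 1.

Prim's algorithm from C:
Step 1: frontier [B C 3, A C 6, C D 8, C F 14, C E 17] → take B C (3); add B.
Step 2: frontier [B D 5, B E 15, A C 6, C D 8, C F 14, C E 17] → take B D (5); add D.
Step 3: frontier [B E 15, A C 6, C F 14, C E 17] → take A C (6); add A.
Step 4: frontier [A F 11, A E 17, B E 15, C F 14, C E 17] → take A F (11); add F.
Step 5: frontier [A E 17, B E 15, C E 17] → take B E (15); add E.
Vertex order: C, B, D, A, F, E. The 3rd vertex is D.

D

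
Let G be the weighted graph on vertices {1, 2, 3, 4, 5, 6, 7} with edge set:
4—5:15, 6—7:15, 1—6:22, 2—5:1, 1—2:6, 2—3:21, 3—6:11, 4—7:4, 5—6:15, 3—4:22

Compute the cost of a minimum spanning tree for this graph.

Prim's algorithm from 5:
Step 1: frontier [2—5 1, 4—5 15, 5—6 15] → take 2—5 (1); add 2.
Step 2: frontier [1—2 6, 2—3 21, 4—5 15, 5—6 15] → take 1—2 (6); add 1.
Step 3: frontier [1—6 22, 2—3 21, 4—5 15, 5—6 15] → take 4—5 (15); add 4.
Step 4: frontier [1—6 22, 2—3 21, 4—7 4, 3—4 22, 5—6 15] → take 4—7 (4); add 7.
Step 5: frontier [1—6 22, 2—3 21, 3—4 22, 5—6 15, 6—7 15] → take 5—6 (15); add 6.
Step 6: frontier [2—3 21, 3—4 22, 3—6 11] → take 3—6 (11); add 3.
MST edges: 2—5, 1—2, 4—5, 4—7, 5—6, 3—6; total weight 1+6+15+4+15+11 = 52.

52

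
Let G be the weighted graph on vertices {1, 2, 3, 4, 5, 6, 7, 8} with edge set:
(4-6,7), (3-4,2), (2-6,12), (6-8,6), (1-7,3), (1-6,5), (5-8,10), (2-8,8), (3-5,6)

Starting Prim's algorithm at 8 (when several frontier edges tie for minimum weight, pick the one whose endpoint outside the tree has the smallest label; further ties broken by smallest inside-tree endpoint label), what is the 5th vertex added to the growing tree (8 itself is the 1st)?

4

Prim, starting at 8.
Step 1: frontier [6-8 6, 2-8 8, 5-8 10] → take 6-8 (6); add 6.
Step 2: frontier [1-6 5, 4-6 7, 2-6 12, 2-8 8, 5-8 10] → take 1-6 (5); add 1.
Step 3: frontier [1-7 3, 4-6 7, 2-6 12, 2-8 8, 5-8 10] → take 1-7 (3); add 7.
Step 4: frontier [4-6 7, 2-6 12, 2-8 8, 5-8 10] → take 4-6 (7); add 4.
Step 5: frontier [3-4 2, 2-6 12, 2-8 8, 5-8 10] → take 3-4 (2); add 3.
Step 6: frontier [3-5 6, 2-6 12, 2-8 8, 5-8 10] → take 3-5 (6); add 5.
Step 7: frontier [2-6 12, 2-8 8] → take 2-8 (8); add 2.
Vertex order: 8, 6, 1, 7, 4, 3, 5, 2. The 5th vertex is 4.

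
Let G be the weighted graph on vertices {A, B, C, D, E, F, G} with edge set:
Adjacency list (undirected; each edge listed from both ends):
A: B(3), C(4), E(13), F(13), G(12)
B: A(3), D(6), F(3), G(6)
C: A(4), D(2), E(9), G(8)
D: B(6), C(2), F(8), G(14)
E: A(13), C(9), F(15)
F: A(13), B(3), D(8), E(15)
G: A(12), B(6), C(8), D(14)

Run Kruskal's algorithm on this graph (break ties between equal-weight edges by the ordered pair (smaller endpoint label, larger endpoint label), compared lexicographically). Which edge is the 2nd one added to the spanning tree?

Kruskal: consider edges lightest-first.
C–D (2): add. Components now {A} {B} {C,D} {E} {F} {G}
A–B (3): add. Components now {A,B} {C,D} {E} {F} {G}
B–F (3): add. Components now {A,B,F} {C,D} {E} {G}
A–C (4): add. Components now {A,B,C,D,F} {E} {G}
B–D (6): skip — B and D already connected.
B–G (6): add. Components now {A,B,C,D,F,G} {E}
C–G (8): skip — C and G already connected.
D–F (8): skip — D and F already connected.
C–E (9): add. Components now {A,B,C,D,E,F,G}
The 2nd edge added is A–B.

A-B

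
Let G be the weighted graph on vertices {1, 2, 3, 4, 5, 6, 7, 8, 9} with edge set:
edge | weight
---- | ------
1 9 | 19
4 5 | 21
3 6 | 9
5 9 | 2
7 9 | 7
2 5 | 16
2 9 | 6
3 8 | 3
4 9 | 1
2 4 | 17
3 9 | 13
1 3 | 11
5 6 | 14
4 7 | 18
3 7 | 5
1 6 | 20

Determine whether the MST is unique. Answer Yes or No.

Kruskal: consider edges lightest-first.
4 9 (1): add — endpoints in different components.
5 9 (2): add — endpoints in different components.
3 8 (3): add — endpoints in different components.
3 7 (5): add — endpoints in different components.
2 9 (6): add — endpoints in different components.
7 9 (7): add — endpoints in different components.
3 6 (9): add — endpoints in different components.
1 3 (11): add — endpoints in different components.
Every non-tree edge has weight strictly greater than the heaviest edge on the tree path between its endpoints, so the MST is unique.

Yes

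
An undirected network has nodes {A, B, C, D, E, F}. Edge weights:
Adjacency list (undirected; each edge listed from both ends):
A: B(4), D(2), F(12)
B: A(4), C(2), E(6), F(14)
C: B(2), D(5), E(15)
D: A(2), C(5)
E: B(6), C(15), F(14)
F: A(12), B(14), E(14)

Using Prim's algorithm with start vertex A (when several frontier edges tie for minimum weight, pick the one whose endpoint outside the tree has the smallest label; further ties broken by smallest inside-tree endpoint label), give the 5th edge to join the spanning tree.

A-F

Prim, starting at A.
Step 1: cheapest edge leaving the tree is A–D (2); add D.
Step 2: cheapest edge leaving the tree is A–B (4); add B.
Step 3: cheapest edge leaving the tree is B–C (2); add C.
Step 4: cheapest edge leaving the tree is B–E (6); add E.
Step 5: cheapest edge leaving the tree is A–F (12); add F.
The 5th edge added is A–F.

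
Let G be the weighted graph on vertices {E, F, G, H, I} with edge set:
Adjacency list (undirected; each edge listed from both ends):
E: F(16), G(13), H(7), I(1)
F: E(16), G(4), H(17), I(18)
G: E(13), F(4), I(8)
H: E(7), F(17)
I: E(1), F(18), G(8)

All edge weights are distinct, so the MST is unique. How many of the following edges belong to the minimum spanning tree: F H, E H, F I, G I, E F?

2

Sort edges by weight, then run Kruskal:
E I (1): add. Components now {E,I} {F} {G} {H}
F G (4): add. Components now {E,I} {F,G} {H}
E H (7): add. Components now {E,H,I} {F,G}
G I (8): add. Components now {E,F,G,H,I}
MST edge set: {E I, F G, E H, G I}.
Of the listed edges, {E H, G I} are in the MST → 2.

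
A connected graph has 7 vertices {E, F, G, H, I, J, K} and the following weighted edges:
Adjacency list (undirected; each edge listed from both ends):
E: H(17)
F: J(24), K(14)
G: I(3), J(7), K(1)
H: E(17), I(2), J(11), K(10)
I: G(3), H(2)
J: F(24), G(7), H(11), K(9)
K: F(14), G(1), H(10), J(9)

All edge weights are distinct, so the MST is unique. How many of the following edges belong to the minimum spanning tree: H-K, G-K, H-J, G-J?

Sort edges by weight, then run Kruskal:
G-K (1): add — endpoints in different components.
H-I (2): add — endpoints in different components.
G-I (3): add — endpoints in different components.
G-J (7): add — endpoints in different components.
J-K (9): skip — J and K already connected.
H-K (10): skip — H and K already connected.
H-J (11): skip — H and J already connected.
F-K (14): add — endpoints in different components.
E-H (17): add — endpoints in different components.
MST edge set: {G-K, H-I, G-I, G-J, F-K, E-H}.
Of the listed edges, {G-K, G-J} are in the MST → 2.

2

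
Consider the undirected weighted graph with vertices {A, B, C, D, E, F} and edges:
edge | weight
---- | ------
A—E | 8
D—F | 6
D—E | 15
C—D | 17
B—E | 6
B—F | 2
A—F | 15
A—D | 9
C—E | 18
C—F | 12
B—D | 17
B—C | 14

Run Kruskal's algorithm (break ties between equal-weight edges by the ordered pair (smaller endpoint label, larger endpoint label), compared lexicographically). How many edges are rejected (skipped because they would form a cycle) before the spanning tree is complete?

Sort edges by weight, then run Kruskal:
B—F (2): add. Components now {A} {B,F} {C} {D} {E}
B—E (6): add. Components now {A} {B,E,F} {C} {D}
D—F (6): add. Components now {A} {B,D,E,F} {C}
A—E (8): add. Components now {A,B,D,E,F} {C}
A—D (9): skip — A and D already connected.
C—F (12): add. Components now {A,B,C,D,E,F}
Edges rejected before the tree was complete: 1.

1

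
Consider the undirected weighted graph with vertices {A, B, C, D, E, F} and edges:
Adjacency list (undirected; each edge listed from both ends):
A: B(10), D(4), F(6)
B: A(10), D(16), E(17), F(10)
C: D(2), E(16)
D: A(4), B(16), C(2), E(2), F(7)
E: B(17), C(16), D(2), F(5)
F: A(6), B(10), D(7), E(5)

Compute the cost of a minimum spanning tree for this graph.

Prim's algorithm from F:
Step 1: cheapest edge leaving the tree is E F (5); add E.
Step 2: cheapest edge leaving the tree is D E (2); add D.
Step 3: cheapest edge leaving the tree is C D (2); add C.
Step 4: cheapest edge leaving the tree is A D (4); add A.
Step 5: cheapest edge leaving the tree is A B (10); add B.
MST edges: E F, D E, C D, A D, A B; total weight 5+2+2+4+10 = 23.

23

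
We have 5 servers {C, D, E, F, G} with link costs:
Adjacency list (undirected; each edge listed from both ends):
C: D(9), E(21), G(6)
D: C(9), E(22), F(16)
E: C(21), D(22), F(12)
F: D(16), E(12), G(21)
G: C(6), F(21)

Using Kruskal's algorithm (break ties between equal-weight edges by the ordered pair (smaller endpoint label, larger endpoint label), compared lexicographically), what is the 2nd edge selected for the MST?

Kruskal: consider edges lightest-first.
C G (6): add — endpoints in different components.
C D (9): add — endpoints in different components.
E F (12): add — endpoints in different components.
D F (16): add — endpoints in different components.
The 2nd edge added is C D.

C-D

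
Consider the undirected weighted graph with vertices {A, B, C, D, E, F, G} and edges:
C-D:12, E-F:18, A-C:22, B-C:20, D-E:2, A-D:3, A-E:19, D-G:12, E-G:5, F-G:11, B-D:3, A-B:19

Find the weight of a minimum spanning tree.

Kruskal's algorithm — process edges by increasing weight (ties by edge label):
D-E (2): add — endpoints in different components.
A-D (3): add — endpoints in different components.
B-D (3): add — endpoints in different components.
E-G (5): add — endpoints in different components.
F-G (11): add — endpoints in different components.
C-D (12): add — endpoints in different components.
MST edges: D-E, A-D, B-D, E-G, F-G, C-D; total weight 2+3+3+5+11+12 = 36.

36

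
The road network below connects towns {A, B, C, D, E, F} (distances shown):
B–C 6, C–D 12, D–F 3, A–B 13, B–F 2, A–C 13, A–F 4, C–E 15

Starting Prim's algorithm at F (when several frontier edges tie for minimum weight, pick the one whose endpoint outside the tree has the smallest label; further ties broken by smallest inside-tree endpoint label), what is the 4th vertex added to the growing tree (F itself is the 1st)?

Grow the tree from F using Prim:
Step 1: cheapest edge leaving the tree is B–F (2); add B.
Step 2: cheapest edge leaving the tree is D–F (3); add D.
Step 3: cheapest edge leaving the tree is A–F (4); add A.
Step 4: cheapest edge leaving the tree is B–C (6); add C.
Step 5: cheapest edge leaving the tree is C–E (15); add E.
Vertex order: F, B, D, A, C, E. The 4th vertex is A.

A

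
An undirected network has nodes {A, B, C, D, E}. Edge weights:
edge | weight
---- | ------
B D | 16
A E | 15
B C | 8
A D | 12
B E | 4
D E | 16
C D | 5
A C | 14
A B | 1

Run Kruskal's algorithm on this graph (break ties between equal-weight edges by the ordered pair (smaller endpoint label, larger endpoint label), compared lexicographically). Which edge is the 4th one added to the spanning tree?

Kruskal: consider edges lightest-first.
A B (1): add — endpoints in different components.
B E (4): add — endpoints in different components.
C D (5): add — endpoints in different components.
B C (8): add — endpoints in different components.
The 4th edge added is B C.

B-C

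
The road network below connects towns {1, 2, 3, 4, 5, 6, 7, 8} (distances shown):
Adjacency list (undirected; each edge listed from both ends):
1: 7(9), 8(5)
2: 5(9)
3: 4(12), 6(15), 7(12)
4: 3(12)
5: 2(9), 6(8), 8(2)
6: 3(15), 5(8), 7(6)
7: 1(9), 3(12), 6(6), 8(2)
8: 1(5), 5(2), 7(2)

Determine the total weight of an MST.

Kruskal's algorithm — process edges by increasing weight (ties by edge label):
5-8 (2): add — endpoints in different components.
7-8 (2): add — endpoints in different components.
1-8 (5): add — endpoints in different components.
6-7 (6): add — endpoints in different components.
5-6 (8): skip — 5 and 6 already connected.
1-7 (9): skip — 1 and 7 already connected.
2-5 (9): add — endpoints in different components.
3-4 (12): add — endpoints in different components.
3-7 (12): add — endpoints in different components.
MST edges: 5-8, 7-8, 1-8, 6-7, 2-5, 3-4, 3-7; total weight 2+2+5+6+9+12+12 = 48.

48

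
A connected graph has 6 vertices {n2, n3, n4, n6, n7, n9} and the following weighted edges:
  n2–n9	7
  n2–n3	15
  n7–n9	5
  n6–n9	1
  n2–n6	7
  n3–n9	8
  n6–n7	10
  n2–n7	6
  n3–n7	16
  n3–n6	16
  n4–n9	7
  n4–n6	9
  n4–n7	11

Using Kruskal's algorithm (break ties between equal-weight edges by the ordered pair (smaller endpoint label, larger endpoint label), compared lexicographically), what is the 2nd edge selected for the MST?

Sort edges by weight, then run Kruskal:
n6–n9 (1): add — endpoints in different components.
n7–n9 (5): add — endpoints in different components.
n2–n7 (6): add — endpoints in different components.
n2–n6 (7): skip — n2 and n6 already connected.
n2–n9 (7): skip — n9 and n2 already connected.
n4–n9 (7): add — endpoints in different components.
n3–n9 (8): add — endpoints in different components.
The 2nd edge added is n7–n9.

n7-n9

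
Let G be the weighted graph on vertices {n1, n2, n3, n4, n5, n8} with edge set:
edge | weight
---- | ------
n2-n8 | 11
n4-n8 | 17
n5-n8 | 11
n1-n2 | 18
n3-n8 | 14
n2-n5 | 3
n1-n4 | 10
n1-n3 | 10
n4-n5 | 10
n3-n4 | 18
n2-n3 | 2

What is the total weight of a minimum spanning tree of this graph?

36

Prim, starting at n5.
Step 1: cheapest edge leaving the tree is n2-n5 (3); add n2.
Step 2: cheapest edge leaving the tree is n2-n3 (2); add n3.
Step 3: cheapest edge leaving the tree is n1-n3 (10); add n1.
Step 4: cheapest edge leaving the tree is n1-n4 (10); add n4.
Step 5: cheapest edge leaving the tree is n2-n8 (11); add n8.
MST edges: n2-n5, n2-n3, n1-n3, n1-n4, n2-n8; total weight 3+2+10+10+11 = 36.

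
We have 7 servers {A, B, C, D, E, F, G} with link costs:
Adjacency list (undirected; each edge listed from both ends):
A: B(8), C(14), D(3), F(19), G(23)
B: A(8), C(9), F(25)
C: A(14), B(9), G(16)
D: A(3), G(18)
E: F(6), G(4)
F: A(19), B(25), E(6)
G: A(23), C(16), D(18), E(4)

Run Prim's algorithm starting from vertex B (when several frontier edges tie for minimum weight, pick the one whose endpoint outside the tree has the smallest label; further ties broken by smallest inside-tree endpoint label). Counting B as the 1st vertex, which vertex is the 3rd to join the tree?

D

Prim, starting at B.
Step 1: frontier [A—B 8, B—C 9, B—F 25] → take A—B (8); add A.
Step 2: frontier [A—D 3, A—C 14, A—F 19, A—G 23, B—C 9, B—F 25] → take A—D (3); add D.
Step 3: frontier [A—C 14, A—F 19, A—G 23, B—C 9, B—F 25, D—G 18] → take B—C (9); add C.
Step 4: frontier [A—F 19, A—G 23, B—F 25, C—G 16, D—G 18] → take C—G (16); add G.
Step 5: frontier [A—F 19, B—F 25, E—G 4] → take E—G (4); add E.
Step 6: frontier [A—F 19, B—F 25, E—F 6] → take E—F (6); add F.
Vertex order: B, A, D, C, G, E, F. The 3rd vertex is D.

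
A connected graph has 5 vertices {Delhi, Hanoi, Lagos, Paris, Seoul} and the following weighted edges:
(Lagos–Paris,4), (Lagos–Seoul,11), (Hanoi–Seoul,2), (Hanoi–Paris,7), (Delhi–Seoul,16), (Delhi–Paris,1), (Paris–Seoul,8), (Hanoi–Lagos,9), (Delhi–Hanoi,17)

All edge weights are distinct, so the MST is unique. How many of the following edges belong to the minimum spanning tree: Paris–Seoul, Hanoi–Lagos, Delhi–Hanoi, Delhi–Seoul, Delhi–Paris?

1

Kruskal's algorithm — process edges by increasing weight (ties by edge label):
Delhi–Paris (1): add. Components now {Delhi,Paris} {Seoul} {Hanoi} {Lagos}
Hanoi–Seoul (2): add. Components now {Delhi,Paris} {Hanoi,Seoul} {Lagos}
Lagos–Paris (4): add. Components now {Delhi,Lagos,Paris} {Hanoi,Seoul}
Hanoi–Paris (7): add. Components now {Delhi,Hanoi,Lagos,Paris,Seoul}
MST edge set: {Delhi–Paris, Hanoi–Seoul, Lagos–Paris, Hanoi–Paris}.
Of the listed edges, {Delhi–Paris} are in the MST → 1.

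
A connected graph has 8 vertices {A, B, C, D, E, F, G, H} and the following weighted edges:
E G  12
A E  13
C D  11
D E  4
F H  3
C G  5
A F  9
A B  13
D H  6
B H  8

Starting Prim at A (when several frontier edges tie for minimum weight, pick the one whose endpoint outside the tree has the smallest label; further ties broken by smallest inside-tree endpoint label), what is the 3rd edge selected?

D-H

Grow the tree from A using Prim:
Step 1: cheapest edge leaving the tree is A F (9); add F.
Step 2: cheapest edge leaving the tree is F H (3); add H.
Step 3: cheapest edge leaving the tree is D H (6); add D.
Step 4: cheapest edge leaving the tree is D E (4); add E.
Step 5: cheapest edge leaving the tree is B H (8); add B.
Step 6: cheapest edge leaving the tree is C D (11); add C.
Step 7: cheapest edge leaving the tree is C G (5); add G.
The 3rd edge added is D H.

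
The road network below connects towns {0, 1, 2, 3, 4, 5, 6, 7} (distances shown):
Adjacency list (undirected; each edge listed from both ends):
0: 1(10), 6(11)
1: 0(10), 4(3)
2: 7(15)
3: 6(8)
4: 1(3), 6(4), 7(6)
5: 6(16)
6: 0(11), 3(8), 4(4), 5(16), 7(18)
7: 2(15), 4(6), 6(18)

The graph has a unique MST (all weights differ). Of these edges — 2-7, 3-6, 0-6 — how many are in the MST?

Sort edges by weight, then run Kruskal:
1-4 (3): add — endpoints in different components.
4-6 (4): add — endpoints in different components.
4-7 (6): add — endpoints in different components.
3-6 (8): add — endpoints in different components.
0-1 (10): add — endpoints in different components.
0-6 (11): skip — 0 and 6 already connected.
2-7 (15): add — endpoints in different components.
5-6 (16): add — endpoints in different components.
MST edge set: {1-4, 4-6, 4-7, 3-6, 0-1, 2-7, 5-6}.
Of the listed edges, {2-7, 3-6} are in the MST → 2.

2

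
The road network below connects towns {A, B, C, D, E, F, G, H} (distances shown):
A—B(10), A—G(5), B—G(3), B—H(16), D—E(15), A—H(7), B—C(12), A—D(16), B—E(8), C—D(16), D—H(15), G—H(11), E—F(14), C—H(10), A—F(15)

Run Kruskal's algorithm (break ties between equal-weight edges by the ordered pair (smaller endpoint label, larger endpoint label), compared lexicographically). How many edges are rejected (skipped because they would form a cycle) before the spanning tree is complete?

Kruskal: consider edges lightest-first.
B—G (3): add — endpoints in different components.
A—G (5): add — endpoints in different components.
A—H (7): add — endpoints in different components.
B—E (8): add — endpoints in different components.
A—B (10): skip — A and B already connected.
C—H (10): add — endpoints in different components.
G—H (11): skip — G and H already connected.
B—C (12): skip — B and C already connected.
E—F (14): add — endpoints in different components.
A—F (15): skip — A and F already connected.
D—E (15): add — endpoints in different components.
Edges rejected before the tree was complete: 4.

4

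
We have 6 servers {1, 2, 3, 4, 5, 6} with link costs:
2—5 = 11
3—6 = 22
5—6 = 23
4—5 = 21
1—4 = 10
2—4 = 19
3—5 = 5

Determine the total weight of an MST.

67

Grow the tree from 4 using Prim:
Step 1: cheapest edge leaving the tree is 1—4 (10); add 1.
Step 2: cheapest edge leaving the tree is 2—4 (19); add 2.
Step 3: cheapest edge leaving the tree is 2—5 (11); add 5.
Step 4: cheapest edge leaving the tree is 3—5 (5); add 3.
Step 5: cheapest edge leaving the tree is 3—6 (22); add 6.
MST edges: 1—4, 2—4, 2—5, 3—5, 3—6; total weight 10+19+11+5+22 = 67.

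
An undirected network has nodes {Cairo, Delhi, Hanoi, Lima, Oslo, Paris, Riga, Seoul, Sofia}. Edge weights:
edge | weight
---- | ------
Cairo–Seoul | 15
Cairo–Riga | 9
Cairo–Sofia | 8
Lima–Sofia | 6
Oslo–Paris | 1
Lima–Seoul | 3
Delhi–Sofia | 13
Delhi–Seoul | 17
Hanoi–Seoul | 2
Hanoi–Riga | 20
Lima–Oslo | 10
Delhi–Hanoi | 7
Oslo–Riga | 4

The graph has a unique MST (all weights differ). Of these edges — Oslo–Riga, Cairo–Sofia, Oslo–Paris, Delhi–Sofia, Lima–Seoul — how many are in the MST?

4

Sort edges by weight, then run Kruskal:
Oslo–Paris (1): add — endpoints in different components.
Hanoi–Seoul (2): add — endpoints in different components.
Lima–Seoul (3): add — endpoints in different components.
Oslo–Riga (4): add — endpoints in different components.
Lima–Sofia (6): add — endpoints in different components.
Delhi–Hanoi (7): add — endpoints in different components.
Cairo–Sofia (8): add — endpoints in different components.
Cairo–Riga (9): add — endpoints in different components.
MST edge set: {Oslo–Paris, Hanoi–Seoul, Lima–Seoul, Oslo–Riga, Lima–Sofia, Delhi–Hanoi, Cairo–Sofia, Cairo–Riga}.
Of the listed edges, {Oslo–Riga, Cairo–Sofia, Oslo–Paris, Lima–Seoul} are in the MST → 4.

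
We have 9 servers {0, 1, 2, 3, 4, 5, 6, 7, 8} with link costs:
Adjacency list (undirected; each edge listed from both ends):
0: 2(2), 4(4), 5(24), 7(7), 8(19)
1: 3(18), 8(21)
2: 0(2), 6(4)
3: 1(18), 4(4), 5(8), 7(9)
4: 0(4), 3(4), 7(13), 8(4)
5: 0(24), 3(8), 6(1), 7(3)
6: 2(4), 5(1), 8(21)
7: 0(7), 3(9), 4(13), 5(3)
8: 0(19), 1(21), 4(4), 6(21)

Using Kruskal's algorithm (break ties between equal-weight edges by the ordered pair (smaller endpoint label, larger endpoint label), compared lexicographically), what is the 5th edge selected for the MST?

2-6

Sort edges by weight, then run Kruskal:
5-6 (1): add — endpoints in different components.
0-2 (2): add — endpoints in different components.
5-7 (3): add — endpoints in different components.
0-4 (4): add — endpoints in different components.
2-6 (4): add — endpoints in different components.
3-4 (4): add — endpoints in different components.
4-8 (4): add — endpoints in different components.
0-7 (7): skip — 0 and 7 already connected.
3-5 (8): skip — 3 and 5 already connected.
3-7 (9): skip — 3 and 7 already connected.
4-7 (13): skip — 4 and 7 already connected.
1-3 (18): add — endpoints in different components.
The 5th edge added is 2-6.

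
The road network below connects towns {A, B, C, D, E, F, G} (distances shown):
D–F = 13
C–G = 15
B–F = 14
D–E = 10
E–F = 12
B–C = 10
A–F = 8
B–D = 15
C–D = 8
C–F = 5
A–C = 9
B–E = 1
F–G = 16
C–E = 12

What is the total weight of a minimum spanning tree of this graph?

47

Grow the tree from G using Prim:
Step 1: cheapest edge leaving the tree is C–G (15); add C.
Step 2: cheapest edge leaving the tree is C–F (5); add F.
Step 3: cheapest edge leaving the tree is A–F (8); add A.
Step 4: cheapest edge leaving the tree is C–D (8); add D.
Step 5: cheapest edge leaving the tree is B–C (10); add B.
Step 6: cheapest edge leaving the tree is B–E (1); add E.
MST edges: C–G, C–F, A–F, C–D, B–C, B–E; total weight 15+5+8+8+10+1 = 47.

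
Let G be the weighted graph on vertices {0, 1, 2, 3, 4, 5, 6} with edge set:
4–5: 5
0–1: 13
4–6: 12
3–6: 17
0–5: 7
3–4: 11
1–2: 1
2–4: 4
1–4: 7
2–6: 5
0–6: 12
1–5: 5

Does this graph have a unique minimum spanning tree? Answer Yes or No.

No

Sort edges by weight, then run Kruskal:
1–2 (1): add. Components now {0} {1,2} {3} {4} {5} {6}
2–4 (4): add. Components now {0} {1,2,4} {3} {5} {6}
1–5 (5): add. Components now {0} {1,2,4,5} {3} {6}
2–6 (5): add. Components now {0} {1,2,4,5,6} {3}
4–5 (5): skip — 4 and 5 already connected.
0–5 (7): add. Components now {0,1,2,4,5,6} {3}
1–4 (7): skip — 1 and 4 already connected.
3–4 (11): add. Components now {0,1,2,3,4,5,6}
Non-tree edge 4–5 has weight 5, equal to the heaviest edge on its tree cycle — swapping gives another MST of the same weight. Not unique.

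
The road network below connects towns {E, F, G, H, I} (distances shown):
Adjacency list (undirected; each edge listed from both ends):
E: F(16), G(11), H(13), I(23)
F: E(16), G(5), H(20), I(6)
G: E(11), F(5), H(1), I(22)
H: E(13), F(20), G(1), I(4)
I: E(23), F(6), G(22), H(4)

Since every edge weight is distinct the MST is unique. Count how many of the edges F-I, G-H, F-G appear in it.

2

Kruskal: consider edges lightest-first.
G-H (1): add. Components now {E} {F} {G,H} {I}
H-I (4): add. Components now {E} {F} {G,H,I}
F-G (5): add. Components now {E} {F,G,H,I}
F-I (6): skip — F and I already connected.
E-G (11): add. Components now {E,F,G,H,I}
MST edge set: {G-H, H-I, F-G, E-G}.
Of the listed edges, {G-H, F-G} are in the MST → 2.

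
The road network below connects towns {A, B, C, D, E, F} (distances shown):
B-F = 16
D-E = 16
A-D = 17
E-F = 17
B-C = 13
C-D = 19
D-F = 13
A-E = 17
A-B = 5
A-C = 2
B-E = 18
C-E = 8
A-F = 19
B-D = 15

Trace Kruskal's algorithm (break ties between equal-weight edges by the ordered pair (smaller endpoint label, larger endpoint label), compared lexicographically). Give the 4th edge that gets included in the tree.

Kruskal: consider edges lightest-first.
A-C (2): add. Components now {A,C} {B} {D} {E} {F}
A-B (5): add. Components now {A,B,C} {D} {E} {F}
C-E (8): add. Components now {A,B,C,E} {D} {F}
B-C (13): skip — B and C already connected.
D-F (13): add. Components now {A,B,C,E} {D,F}
B-D (15): add. Components now {A,B,C,D,E,F}
The 4th edge added is D-F.

D-F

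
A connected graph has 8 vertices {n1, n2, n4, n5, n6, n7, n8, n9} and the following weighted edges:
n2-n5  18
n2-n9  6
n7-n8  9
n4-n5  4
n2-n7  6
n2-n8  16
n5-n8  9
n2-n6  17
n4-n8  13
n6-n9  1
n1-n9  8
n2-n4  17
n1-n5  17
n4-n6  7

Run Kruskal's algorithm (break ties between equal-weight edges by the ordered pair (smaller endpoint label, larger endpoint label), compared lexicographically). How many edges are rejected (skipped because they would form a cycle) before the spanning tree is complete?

0

Sort edges by weight, then run Kruskal:
n6-n9 (1): add — endpoints in different components.
n4-n5 (4): add — endpoints in different components.
n2-n7 (6): add — endpoints in different components.
n2-n9 (6): add — endpoints in different components.
n4-n6 (7): add — endpoints in different components.
n1-n9 (8): add — endpoints in different components.
n5-n8 (9): add — endpoints in different components.
Edges rejected before the tree was complete: 0.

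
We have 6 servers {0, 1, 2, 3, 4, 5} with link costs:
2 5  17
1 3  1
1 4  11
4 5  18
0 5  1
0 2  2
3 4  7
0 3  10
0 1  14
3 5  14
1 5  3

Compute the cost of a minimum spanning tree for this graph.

14

Sort edges by weight, then run Kruskal:
0 5 (1): add — endpoints in different components.
1 3 (1): add — endpoints in different components.
0 2 (2): add — endpoints in different components.
1 5 (3): add — endpoints in different components.
3 4 (7): add — endpoints in different components.
MST edges: 0 5, 1 3, 0 2, 1 5, 3 4; total weight 1+1+2+3+7 = 14.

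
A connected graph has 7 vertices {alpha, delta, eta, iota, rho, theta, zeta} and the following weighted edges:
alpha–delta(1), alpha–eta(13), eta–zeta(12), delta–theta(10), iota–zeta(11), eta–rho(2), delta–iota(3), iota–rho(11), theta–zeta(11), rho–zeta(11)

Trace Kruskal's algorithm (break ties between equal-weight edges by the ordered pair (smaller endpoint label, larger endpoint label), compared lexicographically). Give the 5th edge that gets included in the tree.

Sort edges by weight, then run Kruskal:
alpha–delta (1): add. Components now {eta} {alpha,delta} {zeta} {theta} {rho} {iota}
eta–rho (2): add. Components now {eta,rho} {alpha,delta} {zeta} {theta} {iota}
delta–iota (3): add. Components now {eta,rho} {alpha,delta,iota} {zeta} {theta}
delta–theta (10): add. Components now {eta,rho} {alpha,delta,iota,theta} {zeta}
iota–rho (11): add. Components now {alpha,delta,eta,iota,rho,theta} {zeta}
iota–zeta (11): add. Components now {alpha,delta,eta,iota,rho,theta,zeta}
The 5th edge added is iota–rho.

iota-rho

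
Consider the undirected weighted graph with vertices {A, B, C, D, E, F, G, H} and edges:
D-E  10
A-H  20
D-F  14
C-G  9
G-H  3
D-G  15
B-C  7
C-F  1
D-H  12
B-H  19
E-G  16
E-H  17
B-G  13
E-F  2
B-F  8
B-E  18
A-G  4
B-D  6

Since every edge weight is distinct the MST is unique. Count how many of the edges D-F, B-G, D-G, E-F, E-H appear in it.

1

Kruskal's algorithm — process edges by increasing weight (ties by edge label):
C-F (1): add — endpoints in different components.
E-F (2): add — endpoints in different components.
G-H (3): add — endpoints in different components.
A-G (4): add — endpoints in different components.
B-D (6): add — endpoints in different components.
B-C (7): add — endpoints in different components.
B-F (8): skip — B and F already connected.
C-G (9): add — endpoints in different components.
MST edge set: {C-F, E-F, G-H, A-G, B-D, B-C, C-G}.
Of the listed edges, {E-F} are in the MST → 1.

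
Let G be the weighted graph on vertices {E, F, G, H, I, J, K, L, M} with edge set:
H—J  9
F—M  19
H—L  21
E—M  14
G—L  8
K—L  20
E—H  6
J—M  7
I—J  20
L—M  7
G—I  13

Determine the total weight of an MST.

89

Kruskal: consider edges lightest-first.
E—H (6): add — endpoints in different components.
J—M (7): add — endpoints in different components.
L—M (7): add — endpoints in different components.
G—L (8): add — endpoints in different components.
H—J (9): add — endpoints in different components.
G—I (13): add — endpoints in different components.
E—M (14): skip — E and M already connected.
F—M (19): add — endpoints in different components.
I—J (20): skip — I and J already connected.
K—L (20): add — endpoints in different components.
MST edges: E—H, J—M, L—M, G—L, H—J, G—I, F—M, K—L; total weight 6+7+7+8+9+13+19+20 = 89.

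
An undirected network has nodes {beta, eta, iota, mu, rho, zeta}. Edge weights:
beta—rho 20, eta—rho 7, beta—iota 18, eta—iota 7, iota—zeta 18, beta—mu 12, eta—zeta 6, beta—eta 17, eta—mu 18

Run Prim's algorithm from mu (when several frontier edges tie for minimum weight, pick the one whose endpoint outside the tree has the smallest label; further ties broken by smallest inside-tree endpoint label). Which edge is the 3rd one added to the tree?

Prim, starting at mu.
Step 1: frontier [beta—mu 12, eta—mu 18] → take beta—mu (12); add beta.
Step 2: frontier [beta—eta 17, beta—iota 18, beta—rho 20, eta—mu 18] → take beta—eta (17); add eta.
Step 3: frontier [beta—iota 18, beta—rho 20, eta—zeta 6, eta—iota 7, eta—rho 7] → take eta—zeta (6); add zeta.
Step 4: frontier [beta—iota 18, beta—rho 20, eta—iota 7, eta—rho 7, iota—zeta 18] → take eta—iota (7); add iota.
Step 5: frontier [beta—rho 20, eta—rho 7] → take eta—rho (7); add rho.
The 3rd edge added is eta—zeta.

eta-zeta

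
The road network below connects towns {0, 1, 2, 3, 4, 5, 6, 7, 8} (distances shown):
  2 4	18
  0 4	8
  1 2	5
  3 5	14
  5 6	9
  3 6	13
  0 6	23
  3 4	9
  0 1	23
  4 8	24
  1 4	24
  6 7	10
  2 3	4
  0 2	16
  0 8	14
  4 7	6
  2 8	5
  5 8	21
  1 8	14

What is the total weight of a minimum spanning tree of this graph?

56

Prim, starting at 7.
Step 1: cheapest edge leaving the tree is 4 7 (6); add 4.
Step 2: cheapest edge leaving the tree is 0 4 (8); add 0.
Step 3: cheapest edge leaving the tree is 3 4 (9); add 3.
Step 4: cheapest edge leaving the tree is 2 3 (4); add 2.
Step 5: cheapest edge leaving the tree is 1 2 (5); add 1.
Step 6: cheapest edge leaving the tree is 2 8 (5); add 8.
Step 7: cheapest edge leaving the tree is 6 7 (10); add 6.
Step 8: cheapest edge leaving the tree is 5 6 (9); add 5.
MST edges: 4 7, 0 4, 3 4, 2 3, 1 2, 2 8, 6 7, 5 6; total weight 6+8+9+4+5+5+10+9 = 56.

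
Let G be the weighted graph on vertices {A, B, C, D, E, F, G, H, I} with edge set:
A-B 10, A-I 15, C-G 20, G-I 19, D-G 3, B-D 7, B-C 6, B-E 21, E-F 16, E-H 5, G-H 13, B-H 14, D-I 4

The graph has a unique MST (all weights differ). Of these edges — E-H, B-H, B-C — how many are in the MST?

Kruskal: consider edges lightest-first.
D-G (3): add — endpoints in different components.
D-I (4): add — endpoints in different components.
E-H (5): add — endpoints in different components.
B-C (6): add — endpoints in different components.
B-D (7): add — endpoints in different components.
A-B (10): add — endpoints in different components.
G-H (13): add — endpoints in different components.
B-H (14): skip — B and H already connected.
A-I (15): skip — A and I already connected.
E-F (16): add — endpoints in different components.
MST edge set: {D-G, D-I, E-H, B-C, B-D, A-B, G-H, E-F}.
Of the listed edges, {E-H, B-C} are in the MST → 2.

2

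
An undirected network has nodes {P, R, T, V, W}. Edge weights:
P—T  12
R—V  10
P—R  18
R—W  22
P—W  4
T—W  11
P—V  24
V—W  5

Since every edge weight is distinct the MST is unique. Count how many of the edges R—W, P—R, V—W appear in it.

Kruskal: consider edges lightest-first.
P—W (4): add — endpoints in different components.
V—W (5): add — endpoints in different components.
R—V (10): add — endpoints in different components.
T—W (11): add — endpoints in different components.
MST edge set: {P—W, V—W, R—V, T—W}.
Of the listed edges, {V—W} are in the MST → 1.

1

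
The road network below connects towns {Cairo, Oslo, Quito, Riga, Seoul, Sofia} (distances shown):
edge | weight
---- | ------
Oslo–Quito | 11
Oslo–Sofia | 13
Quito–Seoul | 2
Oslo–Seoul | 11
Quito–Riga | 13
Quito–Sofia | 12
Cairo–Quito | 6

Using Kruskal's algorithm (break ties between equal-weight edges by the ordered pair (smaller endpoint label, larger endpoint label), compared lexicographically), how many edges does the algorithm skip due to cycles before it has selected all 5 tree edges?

2

Kruskal: consider edges lightest-first.
Quito–Seoul (2): add. Components now {Quito,Seoul} {Riga} {Oslo} {Sofia} {Cairo}
Cairo–Quito (6): add. Components now {Cairo,Quito,Seoul} {Riga} {Oslo} {Sofia}
Oslo–Quito (11): add. Components now {Cairo,Oslo,Quito,Seoul} {Riga} {Sofia}
Oslo–Seoul (11): skip — Oslo and Seoul already connected.
Quito–Sofia (12): add. Components now {Cairo,Oslo,Quito,Seoul,Sofia} {Riga}
Oslo–Sofia (13): skip — Oslo and Sofia already connected.
Quito–Riga (13): add. Components now {Cairo,Oslo,Quito,Riga,Seoul,Sofia}
Edges rejected before the tree was complete: 2.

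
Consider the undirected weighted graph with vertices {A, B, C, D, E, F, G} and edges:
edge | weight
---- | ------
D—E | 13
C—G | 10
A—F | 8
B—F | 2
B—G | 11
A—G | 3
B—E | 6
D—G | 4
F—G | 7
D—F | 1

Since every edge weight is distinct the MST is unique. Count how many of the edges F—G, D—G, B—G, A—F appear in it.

Kruskal: consider edges lightest-first.
D—F (1): add — endpoints in different components.
B—F (2): add — endpoints in different components.
A—G (3): add — endpoints in different components.
D—G (4): add — endpoints in different components.
B—E (6): add — endpoints in different components.
F—G (7): skip — F and G already connected.
A—F (8): skip — A and F already connected.
C—G (10): add — endpoints in different components.
MST edge set: {D—F, B—F, A—G, D—G, B—E, C—G}.
Of the listed edges, {D—G} are in the MST → 1.

1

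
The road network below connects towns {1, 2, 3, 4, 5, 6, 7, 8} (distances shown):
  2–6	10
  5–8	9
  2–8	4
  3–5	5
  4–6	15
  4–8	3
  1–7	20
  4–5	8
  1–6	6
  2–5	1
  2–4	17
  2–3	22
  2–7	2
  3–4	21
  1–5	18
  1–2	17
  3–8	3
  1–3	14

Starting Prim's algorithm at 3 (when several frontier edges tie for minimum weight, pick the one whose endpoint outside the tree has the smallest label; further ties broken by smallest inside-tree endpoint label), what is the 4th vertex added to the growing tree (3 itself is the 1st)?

2

Grow the tree from 3 using Prim:
Step 1: cheapest edge leaving the tree is 3–8 (3); add 8.
Step 2: cheapest edge leaving the tree is 4–8 (3); add 4.
Step 3: cheapest edge leaving the tree is 2–8 (4); add 2.
Step 4: cheapest edge leaving the tree is 2–5 (1); add 5.
Step 5: cheapest edge leaving the tree is 2–7 (2); add 7.
Step 6: cheapest edge leaving the tree is 2–6 (10); add 6.
Step 7: cheapest edge leaving the tree is 1–6 (6); add 1.
Vertex order: 3, 8, 4, 2, 5, 7, 6, 1. The 4th vertex is 2.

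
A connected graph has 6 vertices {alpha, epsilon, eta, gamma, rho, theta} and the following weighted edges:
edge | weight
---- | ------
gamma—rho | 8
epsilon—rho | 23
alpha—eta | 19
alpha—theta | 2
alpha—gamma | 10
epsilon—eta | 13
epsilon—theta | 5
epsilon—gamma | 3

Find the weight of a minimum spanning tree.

Prim, starting at gamma.
Step 1: frontier [epsilon—gamma 3, gamma—rho 8, alpha—gamma 10] → take epsilon—gamma (3); add epsilon.
Step 2: frontier [epsilon—theta 5, epsilon—eta 13, epsilon—rho 23, gamma—rho 8, alpha—gamma 10] → take epsilon—theta (5); add theta.
Step 3: frontier [epsilon—eta 13, epsilon—rho 23, gamma—rho 8, alpha—gamma 10, alpha—theta 2] → take alpha—theta (2); add alpha.
Step 4: frontier [alpha—eta 19, epsilon—eta 13, epsilon—rho 23, gamma—rho 8] → take gamma—rho (8); add rho.
Step 5: frontier [alpha—eta 19, epsilon—eta 13] → take epsilon—eta (13); add eta.
MST edges: epsilon—gamma, epsilon—theta, alpha—theta, gamma—rho, epsilon—eta; total weight 3+5+2+8+13 = 31.

31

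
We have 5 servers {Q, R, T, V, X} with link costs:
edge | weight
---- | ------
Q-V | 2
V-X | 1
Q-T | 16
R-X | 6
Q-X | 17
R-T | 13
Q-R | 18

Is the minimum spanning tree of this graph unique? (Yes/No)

Kruskal: consider edges lightest-first.
V-X (1): add — endpoints in different components.
Q-V (2): add — endpoints in different components.
R-X (6): add — endpoints in different components.
R-T (13): add — endpoints in different components.
Every non-tree edge has weight strictly greater than the heaviest edge on the tree path between its endpoints, so the MST is unique.

Yes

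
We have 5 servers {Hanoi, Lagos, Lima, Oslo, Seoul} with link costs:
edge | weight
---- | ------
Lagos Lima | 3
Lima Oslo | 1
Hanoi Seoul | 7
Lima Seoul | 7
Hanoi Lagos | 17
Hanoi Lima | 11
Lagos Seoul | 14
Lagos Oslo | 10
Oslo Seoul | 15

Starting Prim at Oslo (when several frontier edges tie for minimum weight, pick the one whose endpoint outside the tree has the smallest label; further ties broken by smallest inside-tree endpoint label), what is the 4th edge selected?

Hanoi-Seoul

Grow the tree from Oslo using Prim:
Step 1: cheapest edge leaving the tree is Lima Oslo (1); add Lima.
Step 2: cheapest edge leaving the tree is Lagos Lima (3); add Lagos.
Step 3: cheapest edge leaving the tree is Lima Seoul (7); add Seoul.
Step 4: cheapest edge leaving the tree is Hanoi Seoul (7); add Hanoi.
The 4th edge added is Hanoi Seoul.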